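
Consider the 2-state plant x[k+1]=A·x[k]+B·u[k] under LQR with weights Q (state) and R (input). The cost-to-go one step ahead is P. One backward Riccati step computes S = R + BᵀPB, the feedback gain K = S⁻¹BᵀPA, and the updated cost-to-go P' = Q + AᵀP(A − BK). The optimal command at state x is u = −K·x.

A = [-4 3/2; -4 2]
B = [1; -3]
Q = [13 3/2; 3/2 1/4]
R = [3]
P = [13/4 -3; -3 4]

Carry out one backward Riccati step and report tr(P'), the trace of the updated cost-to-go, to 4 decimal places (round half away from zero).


34.3112

BᵀP = [12.2500 -15.0000]
S = R + BᵀPB = [3] + [57.2500] = [60.2500]
BᵀPA = [11.0000 -11.6250]
K = S⁻¹·BᵀPA = [0.1826 -0.1929]
A−BK = [-4.1826 1.6929; -3.4523 1.4212]
AᵀP(A−BK) = [17.9917 -7.3776; -7.3776 3.0695]
P' = Q + AᵀP(A−BK) = [30.9917 -5.8776; -5.8776 3.3195]
tr(P') = 34.3112


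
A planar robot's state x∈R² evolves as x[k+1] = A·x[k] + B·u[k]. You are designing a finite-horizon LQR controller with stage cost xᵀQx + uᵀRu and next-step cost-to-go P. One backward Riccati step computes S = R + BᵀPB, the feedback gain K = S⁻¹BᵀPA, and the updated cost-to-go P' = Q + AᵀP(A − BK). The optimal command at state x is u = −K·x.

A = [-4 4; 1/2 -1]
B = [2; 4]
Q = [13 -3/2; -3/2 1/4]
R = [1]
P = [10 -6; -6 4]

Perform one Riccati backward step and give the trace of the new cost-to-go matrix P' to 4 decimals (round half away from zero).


BᵀP = [-4.0000 4.0000]
S = R + BᵀPB = [1] + [8.0000] = [9.0000]
BᵀPA = [18.0000 -20.0000]
K = S⁻¹·BᵀPA = [2.0000 -2.2222]
A−BK = [-8.0000 8.4444; -7.5000 7.8889]
AᵀP(A−BK) = [149.0000 -158.0000; -158.0000 167.5556]
P' = Q + AᵀP(A−BK) = [162.0000 -159.5000; -159.5000 167.8056]
tr(P') = 329.8056

329.8056


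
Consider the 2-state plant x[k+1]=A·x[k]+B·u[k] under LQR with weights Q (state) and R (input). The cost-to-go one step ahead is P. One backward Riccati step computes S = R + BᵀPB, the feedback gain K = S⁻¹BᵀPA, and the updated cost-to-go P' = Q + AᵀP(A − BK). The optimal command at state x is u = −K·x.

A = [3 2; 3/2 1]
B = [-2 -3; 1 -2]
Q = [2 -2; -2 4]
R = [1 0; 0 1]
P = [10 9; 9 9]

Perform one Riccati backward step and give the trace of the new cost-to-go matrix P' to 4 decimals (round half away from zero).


BᵀP = [-11.0000 -9.0000; -48.0000 -45.0000]
S = R + BᵀPB = [1 0; 0 1] + [13.0000 51.0000; 51.0000 234.0000] = [14.0000 51.0000; 51.0000 235.0000]
BᵀPA = [-46.5000 -31.0000; -211.5000 -141.0000]
K = S⁻¹·BᵀPA = [-0.2046 -0.1364; -0.8556 -0.5704]
A−BK = [0.0239 0.0160; -0.0065 -0.0044]
AᵀP(A−BK) = [0.7772 0.5181; 0.5181 0.3454]
P' = Q + AᵀP(A−BK) = [2.7772 -1.4819; -1.4819 4.3454]
tr(P') = 7.1226

7.1226


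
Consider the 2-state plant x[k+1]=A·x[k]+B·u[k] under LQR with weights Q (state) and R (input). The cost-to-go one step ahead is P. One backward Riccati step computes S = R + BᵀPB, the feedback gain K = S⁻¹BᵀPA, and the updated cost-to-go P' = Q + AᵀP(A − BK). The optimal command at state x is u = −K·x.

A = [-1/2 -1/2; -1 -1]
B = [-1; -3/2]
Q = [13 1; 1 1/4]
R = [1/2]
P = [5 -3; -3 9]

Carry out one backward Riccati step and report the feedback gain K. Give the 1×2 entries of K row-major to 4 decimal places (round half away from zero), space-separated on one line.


BᵀP = [-0.5000 -10.5000]
S = R + BᵀPB = [1/2] + [16.2500] = [16.7500]
BᵀPA = [10.7500 10.7500]
K = S⁻¹·BᵀPA = [0.6418 0.6418]
A−BK = [0.1418 0.1418; -0.0373 -0.0373]
AᵀP(A−BK) = [0.3507 0.3507; 0.3507 0.3507]
P' = Q + AᵀP(A−BK) = [13.3507 1.3507; 1.3507 0.6007]
tr(P') = 13.9515

0.6418 0.6418


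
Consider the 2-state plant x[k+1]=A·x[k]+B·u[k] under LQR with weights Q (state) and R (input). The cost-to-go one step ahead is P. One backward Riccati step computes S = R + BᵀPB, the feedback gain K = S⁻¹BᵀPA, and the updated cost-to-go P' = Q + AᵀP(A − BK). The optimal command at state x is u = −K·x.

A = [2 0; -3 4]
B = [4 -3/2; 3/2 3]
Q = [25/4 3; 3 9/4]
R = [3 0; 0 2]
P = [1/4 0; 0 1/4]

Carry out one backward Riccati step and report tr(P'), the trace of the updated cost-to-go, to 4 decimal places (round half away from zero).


11.5561

BᵀP = [1.0000 0.3750; -0.3750 0.7500]
S = R + BᵀPB = [3 0; 0 2] + [4.5625 -0.3750; -0.3750 2.8125] = [7.5625 -0.3750; -0.3750 4.8125]
BᵀPA = [0.8750 1.5000; -3.0000 3.0000]
K = S⁻¹·BᵀPA = [0.0851 0.2301; -0.6167 0.6413]
A−BK = [0.7344 0.0414; -1.2774 1.7308]
AᵀP(A−BK) = [1.3253 -1.2774; -1.2774 1.7308]
P' = Q + AᵀP(A−BK) = [7.5753 1.7226; 1.7226 3.9808]
tr(P') = 11.5561


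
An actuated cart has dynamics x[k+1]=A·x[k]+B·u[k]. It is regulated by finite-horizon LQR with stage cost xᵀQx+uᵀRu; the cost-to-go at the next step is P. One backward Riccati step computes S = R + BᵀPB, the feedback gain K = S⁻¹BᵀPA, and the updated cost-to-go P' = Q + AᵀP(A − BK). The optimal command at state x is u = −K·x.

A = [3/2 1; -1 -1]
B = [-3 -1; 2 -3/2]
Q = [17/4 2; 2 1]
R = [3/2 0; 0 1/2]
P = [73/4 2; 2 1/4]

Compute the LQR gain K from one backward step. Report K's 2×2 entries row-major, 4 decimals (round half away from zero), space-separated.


BᵀP = [-50.7500 -5.5000; -21.2500 -2.3750]
S = R + BᵀPB = [3/2 0; 0 1/2] + [141.2500 59.0000; 59.0000 24.8125] = [142.7500 59.0000; 59.0000 25.3125]
BᵀPA = [-70.6250 -45.2500; -29.5000 -18.8750]
K = S⁻¹·BᵀPA = [-0.3566 -0.2400; -0.3343 -0.1863]
A−BK = [0.0960 0.0937; -0.7883 -0.7994]
AᵀP(A−BK) = [0.2674 0.1800; 0.1800 0.1241]
P' = Q + AᵀP(A−BK) = [4.5174 2.1800; 2.1800 1.1241]
tr(P') = 5.6416

-0.3566 -0.2400 -0.3343 -0.1863


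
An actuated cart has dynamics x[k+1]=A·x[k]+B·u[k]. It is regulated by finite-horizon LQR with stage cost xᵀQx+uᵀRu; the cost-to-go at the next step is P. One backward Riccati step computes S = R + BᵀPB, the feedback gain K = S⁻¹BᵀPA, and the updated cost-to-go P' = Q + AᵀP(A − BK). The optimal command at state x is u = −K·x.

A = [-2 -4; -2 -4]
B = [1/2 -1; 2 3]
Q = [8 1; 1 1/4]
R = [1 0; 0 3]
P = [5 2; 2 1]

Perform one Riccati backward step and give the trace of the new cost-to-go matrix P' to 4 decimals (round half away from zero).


31.6944

BᵀP = [6.5000 3.0000; 1.0000 1.0000]
S = R + BᵀPB = [1 0; 0 3] + [9.2500 2.5000; 2.5000 2.0000] = [10.2500 2.5000; 2.5000 5.0000]
BᵀPA = [-19.0000 -38.0000; -4.0000 -8.0000]
K = S⁻¹·BᵀPA = [-1.8889 -3.7778; 0.1444 0.2889]
A−BK = [-0.9111 -1.8222; 1.3444 2.6889]
AᵀP(A−BK) = [4.6889 9.3778; 9.3778 18.7556]
P' = Q + AᵀP(A−BK) = [12.6889 10.3778; 10.3778 19.0056]
tr(P') = 31.6944


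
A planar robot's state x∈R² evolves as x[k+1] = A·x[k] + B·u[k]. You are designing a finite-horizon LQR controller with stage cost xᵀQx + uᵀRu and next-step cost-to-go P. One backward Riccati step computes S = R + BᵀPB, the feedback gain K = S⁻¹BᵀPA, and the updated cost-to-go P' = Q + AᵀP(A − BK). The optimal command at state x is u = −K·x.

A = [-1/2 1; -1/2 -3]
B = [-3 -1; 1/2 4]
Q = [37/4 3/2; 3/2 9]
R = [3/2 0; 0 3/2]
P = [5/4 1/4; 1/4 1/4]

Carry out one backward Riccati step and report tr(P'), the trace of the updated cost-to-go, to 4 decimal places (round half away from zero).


BᵀP = [-3.6250 -0.6250; -0.2500 0.7500]
S = R + BᵀPB = [3/2 0; 0 3/2] + [10.5625 1.1250; 1.1250 3.2500] = [12.0625 1.1250; 1.1250 4.7500]
BᵀPA = [2.1250 -1.7500; -0.2500 -2.5000]
K = S⁻¹·BᵀPA = [0.1852 -0.0982; -0.0965 -0.5031]
A−BK = [-0.0410 0.2025; -0.2066 -0.9387]
AᵀP(A−BK) = [0.0824 0.0828; 0.0828 0.5706]
P' = Q + AᵀP(A−BK) = [9.3324 1.5828; 1.5828 9.5706]
tr(P') = 18.9030

18.9030


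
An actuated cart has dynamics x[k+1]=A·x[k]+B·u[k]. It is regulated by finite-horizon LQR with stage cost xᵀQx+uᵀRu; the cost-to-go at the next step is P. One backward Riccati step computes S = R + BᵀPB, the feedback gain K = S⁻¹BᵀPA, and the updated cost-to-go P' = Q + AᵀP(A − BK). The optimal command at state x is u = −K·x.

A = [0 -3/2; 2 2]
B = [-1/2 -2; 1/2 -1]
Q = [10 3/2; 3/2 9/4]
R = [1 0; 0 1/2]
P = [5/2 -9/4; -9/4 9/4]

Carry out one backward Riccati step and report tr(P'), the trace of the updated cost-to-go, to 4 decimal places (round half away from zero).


19.5212

BᵀP = [-2.3750 2.2500; -2.7500 2.2500]
S = R + BᵀPB = [1 0; 0 1/2] + [2.3125 2.5000; 2.5000 3.2500] = [3.3125 2.5000; 2.5000 3.7500]
BᵀPA = [4.5000 8.0625; 4.5000 8.6250]
K = S⁻¹·BᵀPA = [0.9114 1.4051; 0.5924 1.3633]
A−BK = [1.6405 1.9291; 2.1367 2.6608]
AᵀP(A−BK) = [2.2329 3.2924; 3.2924 5.0383]
P' = Q + AᵀP(A−BK) = [12.2329 4.7924; 4.7924 7.2883]
tr(P') = 19.5212


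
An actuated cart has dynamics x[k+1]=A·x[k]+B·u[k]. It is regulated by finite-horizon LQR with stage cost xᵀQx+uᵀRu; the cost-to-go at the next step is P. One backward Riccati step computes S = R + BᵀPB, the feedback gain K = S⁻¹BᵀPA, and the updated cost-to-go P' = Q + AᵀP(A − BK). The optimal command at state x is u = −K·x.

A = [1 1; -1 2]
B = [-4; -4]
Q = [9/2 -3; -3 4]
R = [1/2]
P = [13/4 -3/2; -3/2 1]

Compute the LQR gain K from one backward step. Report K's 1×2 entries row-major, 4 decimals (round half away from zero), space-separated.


BᵀP = [-7.0000 2.0000]
S = R + BᵀPB = [1/2] + [20.0000] = [20.5000]
BᵀPA = [-9.0000 -3.0000]
K = S⁻¹·BᵀPA = [-0.4390 -0.1463]
A−BK = [-0.7561 0.4146; -2.7561 1.4146]
AᵀP(A−BK) = [3.2988 -1.5671; -1.5671 0.8110]
P' = Q + AᵀP(A−BK) = [7.7988 -4.5671; -4.5671 4.8110]
tr(P') = 12.6098

-0.4390 -0.1463


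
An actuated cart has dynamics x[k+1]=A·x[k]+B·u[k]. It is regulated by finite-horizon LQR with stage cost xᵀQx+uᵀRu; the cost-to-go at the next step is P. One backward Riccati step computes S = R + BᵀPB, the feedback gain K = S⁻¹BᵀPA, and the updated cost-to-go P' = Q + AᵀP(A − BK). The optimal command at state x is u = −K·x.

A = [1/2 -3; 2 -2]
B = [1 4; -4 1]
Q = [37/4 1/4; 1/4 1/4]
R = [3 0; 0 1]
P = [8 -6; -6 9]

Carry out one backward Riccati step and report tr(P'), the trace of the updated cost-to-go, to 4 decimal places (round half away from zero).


BᵀP = [32.0000 -42.0000; 26.0000 -15.0000]
S = R + BᵀPB = [3 0; 0 1] + [200.0000 86.0000; 86.0000 89.0000] = [203.0000 86.0000; 86.0000 90.0000]
BᵀPA = [-68.0000 -12.0000; -17.0000 -48.0000]
K = S⁻¹·BᵀPA = [-0.4284 0.2803; 0.2204 -0.8012]
A−BK = [0.0466 -0.0756; 0.0661 -0.0776]
AᵀP(A−BK) = [0.6188 -0.5595; -0.5595 0.9071]
P' = Q + AᵀP(A−BK) = [9.8688 -0.3095; -0.3095 1.1571]
tr(P') = 11.0259

11.0259


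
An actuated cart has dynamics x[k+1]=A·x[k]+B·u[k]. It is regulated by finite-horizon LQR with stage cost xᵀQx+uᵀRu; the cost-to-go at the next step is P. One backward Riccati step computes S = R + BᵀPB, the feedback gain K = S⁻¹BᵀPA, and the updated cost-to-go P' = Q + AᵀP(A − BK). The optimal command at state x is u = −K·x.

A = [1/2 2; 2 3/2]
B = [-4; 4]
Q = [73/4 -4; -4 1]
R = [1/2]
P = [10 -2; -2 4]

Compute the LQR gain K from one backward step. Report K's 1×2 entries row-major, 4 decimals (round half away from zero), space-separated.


BᵀP = [-48.0000 24.0000]
S = R + BᵀPB = [1/2] + [288.0000] = [288.5000]
BᵀPA = [24.0000 -60.0000]
K = S⁻¹·BᵀPA = [0.0832 -0.2080]
A−BK = [0.8328 1.1681; 1.6672 2.3319]
AᵀP(A−BK) = [12.5035 17.4913; 17.4913 24.5217]
P' = Q + AᵀP(A−BK) = [30.7535 13.4913; 13.4913 25.5217]
tr(P') = 56.2751

0.0832 -0.2080


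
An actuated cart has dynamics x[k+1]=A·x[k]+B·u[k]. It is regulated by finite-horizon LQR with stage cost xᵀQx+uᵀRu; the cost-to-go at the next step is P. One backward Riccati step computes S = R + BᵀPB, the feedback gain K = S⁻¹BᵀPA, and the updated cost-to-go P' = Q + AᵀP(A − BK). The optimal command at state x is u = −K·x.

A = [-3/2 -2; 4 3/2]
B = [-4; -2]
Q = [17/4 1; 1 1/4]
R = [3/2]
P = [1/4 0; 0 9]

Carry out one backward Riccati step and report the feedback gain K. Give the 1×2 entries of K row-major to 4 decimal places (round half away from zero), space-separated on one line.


-1.6988 -0.6024

BᵀP = [-1.0000 -18.0000]
S = R + BᵀPB = [3/2] + [40.0000] = [41.5000]
BᵀPA = [-70.5000 -25.0000]
K = S⁻¹·BᵀPA = [-1.6988 -0.6024]
A−BK = [-8.2952 -4.4096; 0.6024 0.2952]
AᵀP(A−BK) = [24.7974 12.2801; 12.2801 6.1898]
P' = Q + AᵀP(A−BK) = [29.0474 13.2801; 13.2801 6.4398]
tr(P') = 35.4872


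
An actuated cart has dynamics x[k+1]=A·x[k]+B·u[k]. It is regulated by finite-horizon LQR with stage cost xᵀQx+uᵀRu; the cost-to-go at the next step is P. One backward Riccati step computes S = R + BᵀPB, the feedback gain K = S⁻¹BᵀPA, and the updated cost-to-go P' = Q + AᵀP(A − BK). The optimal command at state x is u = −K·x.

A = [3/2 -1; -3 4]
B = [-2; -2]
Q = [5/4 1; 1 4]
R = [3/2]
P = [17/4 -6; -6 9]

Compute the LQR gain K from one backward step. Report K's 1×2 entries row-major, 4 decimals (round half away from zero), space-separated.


BᵀP = [3.5000 -6.0000]
S = R + BᵀPB = [3/2] + [5.0000] = [6.5000]
BᵀPA = [23.2500 -27.5000]
K = S⁻¹·BᵀPA = [3.5769 -4.2308]
A−BK = [8.6538 -9.4615; 4.1538 -4.4615]
AᵀP(A−BK) = [61.3990 -70.0096; -70.0096 79.9038]
P' = Q + AᵀP(A−BK) = [62.6490 -69.0096; -69.0096 83.9038]
tr(P') = 146.5529

3.5769 -4.2308


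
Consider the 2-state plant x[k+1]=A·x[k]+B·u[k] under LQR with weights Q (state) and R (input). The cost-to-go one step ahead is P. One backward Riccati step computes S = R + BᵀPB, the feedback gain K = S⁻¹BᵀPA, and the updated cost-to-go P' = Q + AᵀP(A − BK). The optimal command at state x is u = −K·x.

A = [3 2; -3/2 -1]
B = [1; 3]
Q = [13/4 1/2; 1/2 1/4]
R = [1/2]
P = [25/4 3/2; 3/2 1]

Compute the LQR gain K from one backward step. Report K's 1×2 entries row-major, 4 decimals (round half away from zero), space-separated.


BᵀP = [10.7500 4.5000]
S = R + BᵀPB = [1/2] + [24.2500] = [24.7500]
BᵀPA = [25.5000 17.0000]
K = S⁻¹·BᵀPA = [1.0303 0.6869]
A−BK = [1.9697 1.3131; -4.5909 -3.0606]
AᵀP(A−BK) = [18.7273 12.4848; 12.4848 8.3232]
P' = Q + AᵀP(A−BK) = [21.9773 12.9848; 12.9848 8.5732]
tr(P') = 30.5505

1.0303 0.6869


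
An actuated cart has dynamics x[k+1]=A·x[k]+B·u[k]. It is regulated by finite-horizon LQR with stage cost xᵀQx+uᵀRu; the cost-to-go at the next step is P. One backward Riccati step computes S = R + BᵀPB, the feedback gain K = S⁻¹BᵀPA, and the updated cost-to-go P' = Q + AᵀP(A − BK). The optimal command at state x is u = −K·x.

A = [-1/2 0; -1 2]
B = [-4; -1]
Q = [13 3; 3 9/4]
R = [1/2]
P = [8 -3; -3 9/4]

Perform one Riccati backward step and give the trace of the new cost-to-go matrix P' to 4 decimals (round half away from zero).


21.7266

BᵀP = [-29.0000 9.7500]
S = R + BᵀPB = [1/2] + [106.2500] = [106.7500]
BᵀPA = [4.7500 19.5000]
K = S⁻¹·BᵀPA = [0.0445 0.1827]
A−BK = [-0.3220 0.7307; -0.9555 2.1827]
AᵀP(A−BK) = [1.0386 -2.3677; -2.3677 5.4379]
P' = Q + AᵀP(A−BK) = [14.0386 0.6323; 0.6323 7.6879]
tr(P') = 21.7266


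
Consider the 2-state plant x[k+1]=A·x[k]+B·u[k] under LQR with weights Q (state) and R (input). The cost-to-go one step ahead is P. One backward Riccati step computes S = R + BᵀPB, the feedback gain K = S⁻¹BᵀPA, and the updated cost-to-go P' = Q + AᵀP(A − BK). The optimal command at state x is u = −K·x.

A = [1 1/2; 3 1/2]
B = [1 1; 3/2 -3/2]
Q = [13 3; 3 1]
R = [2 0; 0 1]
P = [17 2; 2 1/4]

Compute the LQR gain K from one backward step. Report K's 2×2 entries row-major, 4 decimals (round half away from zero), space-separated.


BᵀP = [20.0000 2.3750; 14.0000 1.6250]
S = R + BᵀPB = [2 0; 0 1] + [23.5625 16.4375; 16.4375 11.5625] = [25.5625 16.4375; 16.4375 12.5625]
BᵀPA = [27.1250 11.1875; 18.8750 7.8125]
K = S⁻¹·BᵀPA = [0.5988 0.2380; 0.7190 0.3104]
A−BK = [-0.3178 -0.0485; 3.1804 0.6086]
AᵀP(A−BK) = [1.4368 0.5589; 0.5589 0.2242]
P' = Q + AᵀP(A−BK) = [14.4368 3.5589; 3.5589 1.2242]
tr(P') = 15.6610

0.5988 0.2380 0.7190 0.3104


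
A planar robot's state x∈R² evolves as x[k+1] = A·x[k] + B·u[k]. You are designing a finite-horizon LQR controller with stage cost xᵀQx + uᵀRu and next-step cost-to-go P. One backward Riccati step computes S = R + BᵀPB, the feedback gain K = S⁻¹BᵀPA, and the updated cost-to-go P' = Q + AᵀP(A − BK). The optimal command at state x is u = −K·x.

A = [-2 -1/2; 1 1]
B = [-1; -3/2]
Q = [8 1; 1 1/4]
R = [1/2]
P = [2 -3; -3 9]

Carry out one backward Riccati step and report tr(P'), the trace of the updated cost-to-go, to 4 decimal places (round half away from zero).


BᵀP = [2.5000 -10.5000]
S = R + BᵀPB = [1/2] + [13.2500] = [13.7500]
BᵀPA = [-15.5000 -11.7500]
K = S⁻¹·BᵀPA = [-1.1273 -0.8545]
A−BK = [-3.1273 -1.3545; -0.6909 -0.2818]
AᵀP(A−BK) = [11.5273 5.2545; 5.2545 2.4591]
P' = Q + AᵀP(A−BK) = [19.5273 6.2545; 6.2545 2.7091]
tr(P') = 22.2364

22.2364


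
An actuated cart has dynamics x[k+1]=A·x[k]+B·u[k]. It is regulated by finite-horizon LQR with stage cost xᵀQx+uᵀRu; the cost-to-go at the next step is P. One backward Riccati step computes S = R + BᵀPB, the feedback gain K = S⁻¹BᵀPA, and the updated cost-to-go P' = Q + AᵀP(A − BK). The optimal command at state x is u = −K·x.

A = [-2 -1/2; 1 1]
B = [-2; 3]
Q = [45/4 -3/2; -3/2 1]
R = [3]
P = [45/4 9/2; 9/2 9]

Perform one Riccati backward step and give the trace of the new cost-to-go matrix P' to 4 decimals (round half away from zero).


31.5325

BᵀP = [-9.0000 18.0000]
S = R + BᵀPB = [3] + [72.0000] = [75.0000]
BᵀPA = [36.0000 22.5000]
K = S⁻¹·BᵀPA = [0.4800 0.3000]
A−BK = [-1.0400 0.1000; -0.4400 0.1000]
AᵀP(A−BK) = [18.7200 -1.8000; -1.8000 0.5625]
P' = Q + AᵀP(A−BK) = [29.9700 -3.3000; -3.3000 1.5625]
tr(P') = 31.5325


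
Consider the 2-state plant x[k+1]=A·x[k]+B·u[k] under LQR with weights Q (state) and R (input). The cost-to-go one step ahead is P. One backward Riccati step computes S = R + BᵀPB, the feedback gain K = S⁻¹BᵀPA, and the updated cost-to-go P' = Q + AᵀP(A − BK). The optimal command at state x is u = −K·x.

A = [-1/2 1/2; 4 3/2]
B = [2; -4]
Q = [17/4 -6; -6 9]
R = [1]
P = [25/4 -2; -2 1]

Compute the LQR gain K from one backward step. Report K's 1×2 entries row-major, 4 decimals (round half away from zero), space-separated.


-0.5709 -0.0236

BᵀP = [20.5000 -8.0000]
S = R + BᵀPB = [1] + [73.0000] = [74.0000]
BᵀPA = [-42.2500 -1.7500]
K = S⁻¹·BᵀPA = [-0.5709 -0.0236]
A−BK = [0.6419 0.5473; 1.7162 1.4054]
AᵀP(A−BK) = [1.4400 0.9383; 0.9383 0.7711]
P' = Q + AᵀP(A−BK) = [5.6900 -5.0617; -5.0617 9.7711]
tr(P') = 15.4611


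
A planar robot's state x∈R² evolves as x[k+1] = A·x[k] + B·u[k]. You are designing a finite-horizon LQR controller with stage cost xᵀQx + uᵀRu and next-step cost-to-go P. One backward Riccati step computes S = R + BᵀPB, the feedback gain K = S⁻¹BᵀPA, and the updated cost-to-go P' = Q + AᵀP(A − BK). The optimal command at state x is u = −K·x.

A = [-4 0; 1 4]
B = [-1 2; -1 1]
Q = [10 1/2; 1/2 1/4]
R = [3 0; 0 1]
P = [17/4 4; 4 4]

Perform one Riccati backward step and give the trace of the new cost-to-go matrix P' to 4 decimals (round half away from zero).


15.2252

BᵀP = [-8.2500 -8.0000; 12.5000 12.0000]
S = R + BᵀPB = [3 0; 0 1] + [16.2500 -24.5000; -24.5000 37.0000] = [19.2500 -24.5000; -24.5000 38.0000]
BᵀPA = [25.0000 -32.0000; -38.0000 48.0000]
K = S⁻¹·BᵀPA = [0.1448 -0.3048; -0.9067 1.0667]
A−BK = [-2.0419 -2.4381; 2.0514 2.6286]
AᵀP(A−BK) = [1.9276 0.1524; 0.1524 3.0476]
P' = Q + AᵀP(A−BK) = [11.9276 0.6524; 0.6524 3.2976]
tr(P') = 15.2252


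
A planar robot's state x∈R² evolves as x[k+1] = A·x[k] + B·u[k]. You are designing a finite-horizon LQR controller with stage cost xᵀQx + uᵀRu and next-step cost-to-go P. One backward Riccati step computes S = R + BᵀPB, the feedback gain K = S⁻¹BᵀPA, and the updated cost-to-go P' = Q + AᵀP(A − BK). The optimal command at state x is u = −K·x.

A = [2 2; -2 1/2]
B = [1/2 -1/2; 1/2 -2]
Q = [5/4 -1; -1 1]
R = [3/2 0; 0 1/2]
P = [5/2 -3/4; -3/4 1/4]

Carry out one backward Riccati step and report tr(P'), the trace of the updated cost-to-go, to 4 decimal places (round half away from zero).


22.6029

BᵀP = [0.8750 -0.2500; 0.2500 -0.1250]
S = R + BᵀPB = [3/2 0; 0 1/2] + [0.3125 0.0625; 0.0625 0.1250] = [1.8125 0.0625; 0.0625 0.6250]
BᵀPA = [2.2500 1.6250; 0.7500 0.4375]
K = S⁻¹·BᵀPA = [1.2042 0.8754; 1.0796 0.6125]
A−BK = [1.9377 1.8685; -0.4429 1.2872]
AᵀP(A−BK) = [13.4810 9.5709; 9.5709 6.8720]
P' = Q + AᵀP(A−BK) = [14.7310 8.5709; 8.5709 7.8720]
tr(P') = 22.6029


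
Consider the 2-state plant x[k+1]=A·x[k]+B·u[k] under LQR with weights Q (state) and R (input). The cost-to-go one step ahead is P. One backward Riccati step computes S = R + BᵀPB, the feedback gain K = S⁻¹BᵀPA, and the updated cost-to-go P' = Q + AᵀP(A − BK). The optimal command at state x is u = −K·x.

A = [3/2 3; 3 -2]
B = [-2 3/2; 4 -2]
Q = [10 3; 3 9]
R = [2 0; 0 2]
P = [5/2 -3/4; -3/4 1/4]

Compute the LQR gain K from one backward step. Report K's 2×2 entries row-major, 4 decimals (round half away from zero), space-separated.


-0.1027 -0.7341 0.0955 0.4968

BᵀP = [-8.0000 2.5000; 5.2500 -1.6250]
S = R + BᵀPB = [2 0; 0 2] + [26.0000 -17.0000; -17.0000 11.1250] = [28.0000 -17.0000; -17.0000 13.1250]
BᵀPA = [-4.5000 -29.0000; 3.0000 19.0000]
K = S⁻¹·BᵀPA = [-0.1027 -0.7341; 0.0955 0.4968]
A−BK = [1.1513 0.7866; 3.6019 1.9299]
AᵀP(A−BK) = [0.3762 0.4562; 0.4562 1.7723]
P' = Q + AᵀP(A−BK) = [10.3762 3.4562; 3.4562 10.7723]
tr(P') = 21.1485


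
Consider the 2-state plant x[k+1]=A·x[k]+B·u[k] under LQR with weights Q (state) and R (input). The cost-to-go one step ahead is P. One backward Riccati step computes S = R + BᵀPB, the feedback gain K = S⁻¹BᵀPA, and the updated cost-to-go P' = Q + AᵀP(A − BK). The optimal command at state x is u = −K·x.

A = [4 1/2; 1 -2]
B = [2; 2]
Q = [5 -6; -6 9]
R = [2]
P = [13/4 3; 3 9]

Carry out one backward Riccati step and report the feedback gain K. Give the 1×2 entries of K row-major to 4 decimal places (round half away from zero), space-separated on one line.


0.9867 -0.5567

BᵀP = [12.5000 24.0000]
S = R + BᵀPB = [2] + [73.0000] = [75.0000]
BᵀPA = [74.0000 -41.7500]
K = S⁻¹·BᵀPA = [0.9867 -0.5567]
A−BK = [2.0267 1.6133; -0.9733 -0.8867]
AᵀP(A−BK) = [11.9867 7.1933; 7.1933 7.5717]
P' = Q + AᵀP(A−BK) = [16.9867 1.1933; 1.1933 16.5717]
tr(P') = 33.5583


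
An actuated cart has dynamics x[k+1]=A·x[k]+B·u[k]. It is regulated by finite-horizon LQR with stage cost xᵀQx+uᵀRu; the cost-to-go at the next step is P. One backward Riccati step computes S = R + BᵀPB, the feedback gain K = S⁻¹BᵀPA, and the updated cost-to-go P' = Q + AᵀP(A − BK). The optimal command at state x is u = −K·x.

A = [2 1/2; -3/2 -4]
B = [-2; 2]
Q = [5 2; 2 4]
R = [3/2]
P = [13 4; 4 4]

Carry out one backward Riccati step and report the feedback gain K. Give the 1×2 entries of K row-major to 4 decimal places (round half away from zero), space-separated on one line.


-0.9600 -0.2400

BᵀP = [-18.0000 0.0000]
S = R + BᵀPB = [3/2] + [36.0000] = [37.5000]
BᵀPA = [-36.0000 -9.0000]
K = S⁻¹·BᵀPA = [-0.9600 -0.2400]
A−BK = [0.0800 0.0200; 0.4200 -3.5200]
AᵀP(A−BK) = [2.4400 -6.6400; -6.6400 49.0900]
P' = Q + AᵀP(A−BK) = [7.4400 -4.6400; -4.6400 53.0900]
tr(P') = 60.5300


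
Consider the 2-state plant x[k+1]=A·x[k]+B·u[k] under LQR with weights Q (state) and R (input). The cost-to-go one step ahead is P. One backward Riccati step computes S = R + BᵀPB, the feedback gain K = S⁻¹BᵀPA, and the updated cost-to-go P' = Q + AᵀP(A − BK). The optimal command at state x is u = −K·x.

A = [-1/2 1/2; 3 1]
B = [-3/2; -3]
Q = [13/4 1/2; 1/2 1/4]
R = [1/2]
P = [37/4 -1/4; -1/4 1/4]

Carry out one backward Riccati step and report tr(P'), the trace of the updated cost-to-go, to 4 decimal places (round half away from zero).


BᵀP = [-13.1250 -0.3750]
S = R + BᵀPB = [1/2] + [20.8125] = [21.3125]
BᵀPA = [5.4375 -6.9375]
K = S⁻¹·BᵀPA = [0.2551 -0.3255]
A−BK = [-0.1173 0.0117; 3.7654 0.0235]
AᵀP(A−BK) = [3.9252 -0.0425; -0.0425 0.0543]
P' = Q + AᵀP(A−BK) = [7.1752 0.4575; 0.4575 0.3043]
tr(P') = 7.4795

7.4795


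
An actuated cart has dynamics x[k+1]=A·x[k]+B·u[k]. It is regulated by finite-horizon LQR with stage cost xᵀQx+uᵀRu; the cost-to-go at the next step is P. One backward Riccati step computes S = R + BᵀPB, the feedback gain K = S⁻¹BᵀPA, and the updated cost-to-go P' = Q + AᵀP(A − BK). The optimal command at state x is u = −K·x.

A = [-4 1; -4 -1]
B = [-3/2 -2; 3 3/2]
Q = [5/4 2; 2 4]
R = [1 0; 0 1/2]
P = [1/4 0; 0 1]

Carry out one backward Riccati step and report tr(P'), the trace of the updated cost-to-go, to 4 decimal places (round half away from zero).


BᵀP = [-0.3750 3.0000; -0.5000 1.5000]
S = R + BᵀPB = [1 0; 0 1/2] + [9.5625 5.2500; 5.2500 3.2500] = [10.5625 5.2500; 5.2500 3.7500]
BᵀPA = [-10.5000 -3.3750; -4.0000 -2.0000]
K = S⁻¹·BᵀPA = [-1.5253 -0.1790; 1.0687 -0.2827]
A−BK = [-4.1505 0.1660; -1.0272 -0.0389]
AᵀP(A−BK) = [8.2594 -0.0104; -0.0104 0.0804]
P' = Q + AᵀP(A−BK) = [9.5094 1.9896; 1.9896 4.0804]
tr(P') = 13.5898

13.5898


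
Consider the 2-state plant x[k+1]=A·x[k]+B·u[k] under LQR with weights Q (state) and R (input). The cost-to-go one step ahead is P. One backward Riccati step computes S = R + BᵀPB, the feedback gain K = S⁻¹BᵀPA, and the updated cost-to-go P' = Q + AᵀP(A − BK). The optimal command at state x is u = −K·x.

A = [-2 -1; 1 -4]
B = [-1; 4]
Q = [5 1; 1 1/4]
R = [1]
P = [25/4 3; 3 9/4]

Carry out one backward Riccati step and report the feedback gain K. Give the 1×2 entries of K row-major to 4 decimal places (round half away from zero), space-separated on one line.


BᵀP = [5.7500 6.0000]
S = R + BᵀPB = [1] + [18.2500] = [19.2500]
BᵀPA = [-5.5000 -29.7500]
K = S⁻¹·BᵀPA = [-0.2857 -1.5455]
A−BK = [-2.2857 -2.5455; 2.1429 2.1818]
AᵀP(A−BK) = [13.6786 16.0000; 16.0000 20.2727]
P' = Q + AᵀP(A−BK) = [18.6786 17.0000; 17.0000 20.5227]
tr(P') = 39.2013

-0.2857 -1.5455


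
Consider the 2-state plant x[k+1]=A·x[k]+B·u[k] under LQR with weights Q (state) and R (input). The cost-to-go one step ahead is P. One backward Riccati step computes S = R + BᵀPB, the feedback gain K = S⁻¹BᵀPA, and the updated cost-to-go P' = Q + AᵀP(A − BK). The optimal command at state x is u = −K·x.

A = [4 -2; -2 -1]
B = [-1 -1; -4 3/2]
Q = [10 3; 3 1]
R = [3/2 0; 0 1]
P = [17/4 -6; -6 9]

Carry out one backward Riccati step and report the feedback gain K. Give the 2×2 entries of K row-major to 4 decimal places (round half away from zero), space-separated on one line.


BᵀP = [19.7500 -30.0000; -13.2500 19.5000]
S = R + BᵀPB = [3/2 0; 0 1] + [100.2500 -64.7500; -64.7500 42.5000] = [101.7500 -64.7500; -64.7500 43.5000]
BᵀPA = [139.0000 -9.5000; -92.0000 7.0000]
K = S⁻¹·BᵀPA = [0.3832 0.1713; -1.5446 0.4158]
A−BK = [2.8386 -1.4129; 1.8496 -0.9387]
AᵀP(A−BK) = [4.6369 -1.5478; -1.5478 0.7161]
P' = Q + AᵀP(A−BK) = [14.6369 1.4522; 1.4522 1.7161]
tr(P') = 16.3530

0.3832 0.1713 -1.5446 0.4158


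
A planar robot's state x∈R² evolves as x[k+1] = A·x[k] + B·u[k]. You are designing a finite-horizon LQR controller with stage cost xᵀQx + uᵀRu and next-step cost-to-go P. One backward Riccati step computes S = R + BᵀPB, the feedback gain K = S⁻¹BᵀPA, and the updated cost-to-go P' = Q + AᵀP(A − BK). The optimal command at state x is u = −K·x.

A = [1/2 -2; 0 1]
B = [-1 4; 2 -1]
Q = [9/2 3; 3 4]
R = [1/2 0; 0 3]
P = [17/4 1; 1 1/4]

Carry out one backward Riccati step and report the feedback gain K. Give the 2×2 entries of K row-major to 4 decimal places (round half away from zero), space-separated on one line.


-0.0821 0.3350 0.1154 -0.4016

BᵀP = [-2.2500 -0.5000; 16.0000 3.7500]
S = R + BᵀPB = [1/2 0; 0 3] + [1.2500 -8.5000; -8.5000 60.2500] = [1.7500 -8.5000; -8.5000 63.2500]
BᵀPA = [-1.1250 4.0000; 8.0000 -28.2500]
K = S⁻¹·BᵀPA = [-0.0821 0.3350; 0.1154 -0.4016]
A−BK = [-0.0439 -0.0585; 0.2797 -0.0715]
AᵀP(A−BK) = [0.0465 -0.1602; -0.1602 0.5642]
P' = Q + AᵀP(A−BK) = [4.5465 2.8398; 2.8398 4.5642]
tr(P') = 9.1108


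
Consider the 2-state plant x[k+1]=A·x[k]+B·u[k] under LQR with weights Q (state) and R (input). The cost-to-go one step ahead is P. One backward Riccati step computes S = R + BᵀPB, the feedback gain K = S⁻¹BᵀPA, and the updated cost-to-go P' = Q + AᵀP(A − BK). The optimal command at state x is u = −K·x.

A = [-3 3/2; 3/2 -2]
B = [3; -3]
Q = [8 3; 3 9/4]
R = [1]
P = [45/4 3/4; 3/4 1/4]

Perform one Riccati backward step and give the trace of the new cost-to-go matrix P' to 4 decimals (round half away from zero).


BᵀP = [31.5000 1.5000]
S = R + BᵀPB = [1] + [90.0000] = [91.0000]
BᵀPA = [-92.2500 44.2500]
K = S⁻¹·BᵀPA = [-1.0137 0.4863]
A−BK = [0.0412 0.0412; -1.5412 -0.5412]
AᵀP(A−BK) = [1.5453 -0.3297; -0.3297 0.2953]
P' = Q + AᵀP(A−BK) = [9.5453 2.6703; 2.6703 2.5453]
tr(P') = 12.0907

12.0907


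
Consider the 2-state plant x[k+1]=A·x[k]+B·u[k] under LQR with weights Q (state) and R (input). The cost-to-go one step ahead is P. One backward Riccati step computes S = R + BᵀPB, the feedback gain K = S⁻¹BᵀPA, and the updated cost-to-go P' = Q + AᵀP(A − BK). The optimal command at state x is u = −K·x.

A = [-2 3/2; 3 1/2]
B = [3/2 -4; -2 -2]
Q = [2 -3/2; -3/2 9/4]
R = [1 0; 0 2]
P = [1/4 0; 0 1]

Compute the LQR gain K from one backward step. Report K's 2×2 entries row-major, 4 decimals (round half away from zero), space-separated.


BᵀP = [0.3750 -2.0000; -1.0000 -2.0000]
S = R + BᵀPB = [1 0; 0 2] + [4.5625 2.5000; 2.5000 8.0000] = [5.5625 2.5000; 2.5000 10.0000]
BᵀPA = [-6.7500 -0.4375; -4.0000 -2.5000]
K = S⁻¹·BᵀPA = [-1.1646 0.0380; -0.1089 -0.2595]
A−BK = [-0.6886 0.4051; 0.4532 0.0570]
AᵀP(A−BK) = [1.7038 -0.0316; -0.0316 0.1804]
P' = Q + AᵀP(A−BK) = [3.7038 -1.5316; -1.5316 2.4304]
tr(P') = 6.1342

-1.1646 0.0380 -0.1089 -0.2595


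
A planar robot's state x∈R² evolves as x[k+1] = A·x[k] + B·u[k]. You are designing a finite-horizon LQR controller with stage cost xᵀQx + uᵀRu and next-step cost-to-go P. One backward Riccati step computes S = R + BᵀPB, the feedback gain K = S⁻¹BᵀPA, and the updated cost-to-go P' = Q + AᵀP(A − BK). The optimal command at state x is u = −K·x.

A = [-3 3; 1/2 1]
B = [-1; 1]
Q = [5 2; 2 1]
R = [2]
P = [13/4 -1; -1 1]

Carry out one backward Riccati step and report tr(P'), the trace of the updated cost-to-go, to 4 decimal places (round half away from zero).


BᵀP = [-4.2500 2.0000]
S = R + BᵀPB = [2] + [6.2500] = [8.2500]
BᵀPA = [13.7500 -10.7500]
K = S⁻¹·BᵀPA = [1.6667 -1.3030]
A−BK = [-1.3333 1.6970; -1.1667 2.3030]
AᵀP(A−BK) = [9.5833 -9.3333; -9.3333 10.2424]
P' = Q + AᵀP(A−BK) = [14.5833 -7.3333; -7.3333 11.2424]
tr(P') = 25.8258

25.8258


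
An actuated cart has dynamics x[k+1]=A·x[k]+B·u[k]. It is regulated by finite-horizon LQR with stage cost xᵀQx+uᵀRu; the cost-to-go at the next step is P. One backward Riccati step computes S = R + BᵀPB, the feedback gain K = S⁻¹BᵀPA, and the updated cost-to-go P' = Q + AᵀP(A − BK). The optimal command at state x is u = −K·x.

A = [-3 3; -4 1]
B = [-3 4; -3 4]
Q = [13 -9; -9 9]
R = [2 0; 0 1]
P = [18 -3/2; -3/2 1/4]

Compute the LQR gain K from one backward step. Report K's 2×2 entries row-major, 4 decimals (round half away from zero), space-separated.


0.2128 -0.2308 -0.5676 0.6154

BᵀP = [-49.5000 3.7500; 66.0000 -5.0000]
S = R + BᵀPB = [2 0; 0 1] + [137.2500 -183.0000; -183.0000 244.0000] = [139.2500 -183.0000; -183.0000 245.0000]
BᵀPA = [133.5000 -144.7500; -178.0000 193.0000]
K = S⁻¹·BᵀPA = [0.2128 -0.2308; -0.5676 0.6154]
A−BK = [-0.0913 -0.1538; -1.0913 -2.1538]
AᵀP(A−BK) = [0.5616 -0.1538; -0.1538 1.0769]
P' = Q + AᵀP(A−BK) = [13.5616 -9.1538; -9.1538 10.0769]
tr(P') = 23.6385


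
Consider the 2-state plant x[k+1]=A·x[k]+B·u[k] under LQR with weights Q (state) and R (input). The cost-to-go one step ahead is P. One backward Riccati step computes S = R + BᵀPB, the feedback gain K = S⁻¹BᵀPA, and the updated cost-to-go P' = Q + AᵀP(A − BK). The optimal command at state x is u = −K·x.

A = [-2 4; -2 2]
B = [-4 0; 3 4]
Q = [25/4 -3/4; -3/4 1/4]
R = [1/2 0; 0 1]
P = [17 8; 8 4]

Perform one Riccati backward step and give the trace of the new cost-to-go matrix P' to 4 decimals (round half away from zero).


BᵀP = [-44.0000 -20.0000; 32.0000 16.0000]
S = R + BᵀPB = [1/2 0; 0 1] + [116.0000 -80.0000; -80.0000 64.0000] = [116.5000 -80.0000; -80.0000 65.0000]
BᵀPA = [128.0000 -216.0000; -96.0000 160.0000]
K = S⁻¹·BᵀPA = [0.5458 -1.0576; -0.8051 1.1599]
A−BK = [0.1834 -0.2303; -0.4171 0.5330]
AᵀP(A−BK) = [0.8409 -1.2793; -1.2793 1.9787]
P' = Q + AᵀP(A−BK) = [7.0909 -2.0293; -2.0293 2.2287]
tr(P') = 9.3196

9.3196


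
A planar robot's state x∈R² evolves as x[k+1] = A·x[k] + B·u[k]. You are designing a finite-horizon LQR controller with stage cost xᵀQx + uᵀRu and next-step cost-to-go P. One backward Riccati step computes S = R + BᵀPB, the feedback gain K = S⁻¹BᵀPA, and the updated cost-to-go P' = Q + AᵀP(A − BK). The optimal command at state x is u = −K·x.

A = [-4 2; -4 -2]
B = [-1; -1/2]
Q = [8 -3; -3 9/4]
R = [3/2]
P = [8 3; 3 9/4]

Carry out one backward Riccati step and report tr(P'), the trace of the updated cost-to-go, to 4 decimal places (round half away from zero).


51.0156

BᵀP = [-9.5000 -4.1250]
S = R + BᵀPB = [3/2] + [11.5625] = [13.0625]
BᵀPA = [54.5000 -10.7500]
K = S⁻¹·BᵀPA = [4.1722 -0.8230]
A−BK = [0.1722 1.1770; -1.9139 -2.4115]
AᵀP(A−BK) = [32.6124 -1.1483; -1.1483 8.1531]
P' = Q + AᵀP(A−BK) = [40.6124 -4.1483; -4.1483 10.4031]
tr(P') = 51.0156


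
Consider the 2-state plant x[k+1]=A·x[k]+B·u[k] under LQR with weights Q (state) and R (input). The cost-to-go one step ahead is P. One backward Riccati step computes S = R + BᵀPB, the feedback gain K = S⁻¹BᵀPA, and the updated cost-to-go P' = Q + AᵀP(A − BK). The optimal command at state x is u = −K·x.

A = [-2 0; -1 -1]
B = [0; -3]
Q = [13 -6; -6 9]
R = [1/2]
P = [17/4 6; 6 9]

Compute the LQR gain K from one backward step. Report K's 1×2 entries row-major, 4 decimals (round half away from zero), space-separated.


BᵀP = [-18.0000 -27.0000]
S = R + BᵀPB = [1/2] + [81.0000] = [81.5000]
BᵀPA = [63.0000 27.0000]
K = S⁻¹·BᵀPA = [0.7730 0.3313]
A−BK = [-2.0000 0.0000; 1.3190 -0.0061]
AᵀP(A−BK) = [1.3006 0.1288; 0.1288 0.0552]
P' = Q + AᵀP(A−BK) = [14.3006 -5.8712; -5.8712 9.0552]
tr(P') = 23.3558

0.7730 0.3313


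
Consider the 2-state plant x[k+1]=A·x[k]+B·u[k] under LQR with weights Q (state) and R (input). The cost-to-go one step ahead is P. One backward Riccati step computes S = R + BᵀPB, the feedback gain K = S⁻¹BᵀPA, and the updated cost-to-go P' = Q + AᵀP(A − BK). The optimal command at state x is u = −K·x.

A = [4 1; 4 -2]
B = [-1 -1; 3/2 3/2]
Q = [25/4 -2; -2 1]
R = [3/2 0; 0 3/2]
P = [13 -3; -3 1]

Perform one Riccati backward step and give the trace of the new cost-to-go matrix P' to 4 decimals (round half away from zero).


28.0000

BᵀP = [-17.5000 4.5000; -17.5000 4.5000]
S = R + BᵀPB = [3/2 0; 0 3/2] + [24.2500 24.2500; 24.2500 24.2500] = [25.7500 24.2500; 24.2500 25.7500]
BᵀPA = [-52.0000 -26.5000; -52.0000 -26.5000]
K = S⁻¹·BᵀPA = [-1.0400 -0.5300; -1.0400 -0.5300]
A−BK = [1.9200 -0.0600; 7.1200 -0.4100]
AᵀP(A−BK) = [19.8400 0.8800; 0.8800 0.9100]
P' = Q + AᵀP(A−BK) = [26.0900 -1.1200; -1.1200 1.9100]
tr(P') = 28.0000


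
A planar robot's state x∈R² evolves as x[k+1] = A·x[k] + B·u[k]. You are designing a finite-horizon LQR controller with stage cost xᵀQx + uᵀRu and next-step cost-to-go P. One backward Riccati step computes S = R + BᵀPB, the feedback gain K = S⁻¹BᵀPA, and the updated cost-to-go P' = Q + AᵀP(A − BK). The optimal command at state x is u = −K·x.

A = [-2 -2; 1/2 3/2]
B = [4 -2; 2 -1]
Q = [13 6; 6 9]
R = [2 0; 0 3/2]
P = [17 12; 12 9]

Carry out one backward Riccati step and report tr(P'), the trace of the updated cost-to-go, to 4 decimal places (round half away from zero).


24.6276

BᵀP = [92.0000 66.0000; -46.0000 -33.0000]
S = R + BᵀPB = [2 0; 0 3/2] + [500.0000 -250.0000; -250.0000 125.0000] = [502.0000 -250.0000; -250.0000 126.5000]
BᵀPA = [-151.0000 -85.0000; 75.5000 42.5000]
K = S⁻¹·BᵀPA = [-0.2258 -0.1271; 0.1505 0.0847]
A−BK = [-0.7956 -1.3220; 1.1022 1.8390]
AᵀP(A−BK) = [0.7844 1.1568; 1.1568 1.8432]
P' = Q + AᵀP(A−BK) = [13.7844 7.1568; 7.1568 10.8432]
tr(P') = 24.6276


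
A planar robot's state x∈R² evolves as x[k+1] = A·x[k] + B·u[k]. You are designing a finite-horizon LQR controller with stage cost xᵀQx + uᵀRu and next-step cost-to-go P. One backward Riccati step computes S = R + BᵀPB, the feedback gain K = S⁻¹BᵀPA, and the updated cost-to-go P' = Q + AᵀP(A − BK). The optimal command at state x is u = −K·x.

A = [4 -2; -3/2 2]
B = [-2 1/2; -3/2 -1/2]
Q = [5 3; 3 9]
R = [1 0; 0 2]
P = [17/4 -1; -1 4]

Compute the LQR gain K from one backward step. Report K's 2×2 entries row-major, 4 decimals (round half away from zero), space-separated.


BᵀP = [-7.0000 -4.0000; 2.6250 -2.5000]
S = R + BᵀPB = [1 0; 0 2] + [20.0000 -1.5000; -1.5000 2.5625] = [21.0000 -1.5000; -1.5000 4.5625]
BᵀPA = [-22.0000 6.0000; 14.2500 -10.2500]
K = S⁻¹·BᵀPA = [-0.8444 0.1283; 2.8457 -2.2044]
A−BK = [0.8884 -0.6413; -1.3437 1.0902]
AᵀP(A−BK) = [29.8731 -22.7655; -22.7655 17.6353]
P' = Q + AᵀP(A−BK) = [34.8731 -19.7655; -19.7655 26.6353]
tr(P') = 61.5084

-0.8444 0.1283 2.8457 -2.2044


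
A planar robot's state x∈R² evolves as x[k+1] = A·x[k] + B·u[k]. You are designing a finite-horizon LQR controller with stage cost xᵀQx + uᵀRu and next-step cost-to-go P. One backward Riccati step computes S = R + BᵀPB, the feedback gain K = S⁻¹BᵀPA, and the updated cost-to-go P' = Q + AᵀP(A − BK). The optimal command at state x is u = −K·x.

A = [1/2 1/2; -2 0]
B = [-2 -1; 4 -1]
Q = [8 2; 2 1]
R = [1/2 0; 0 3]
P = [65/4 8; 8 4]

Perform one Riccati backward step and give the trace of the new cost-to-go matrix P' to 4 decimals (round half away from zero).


BᵀP = [-0.5000 0.0000; -24.2500 -12.0000]
S = R + BᵀPB = [1/2 0; 0 3] + [1.0000 0.5000; 0.5000 36.2500] = [1.5000 0.5000; 0.5000 39.2500]
BᵀPA = [-0.2500 -0.2500; 11.8750 -12.1250]
K = S⁻¹·BᵀPA = [-0.2687 -0.0640; 0.3060 -0.3081]
A−BK = [0.2687 0.0640; -0.6194 -0.0522]
AᵀP(A−BK) = [0.3619 -0.2948; -0.2948 0.3108]
P' = Q + AᵀP(A−BK) = [8.3619 1.7052; 1.7052 1.3108]
tr(P') = 9.6727

9.6727


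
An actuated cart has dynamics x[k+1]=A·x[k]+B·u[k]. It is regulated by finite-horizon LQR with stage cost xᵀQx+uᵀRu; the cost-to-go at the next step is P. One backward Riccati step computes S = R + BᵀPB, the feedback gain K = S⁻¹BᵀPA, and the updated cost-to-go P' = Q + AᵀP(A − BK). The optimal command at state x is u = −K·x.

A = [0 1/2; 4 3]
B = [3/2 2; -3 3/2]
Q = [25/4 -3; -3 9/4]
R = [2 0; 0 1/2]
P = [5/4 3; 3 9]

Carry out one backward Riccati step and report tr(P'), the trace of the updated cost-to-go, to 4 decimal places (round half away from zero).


11.2034

BᵀP = [-7.1250 -22.5000; 7.0000 19.5000]
S = R + BᵀPB = [2 0; 0 1/2] + [56.8125 -48.0000; -48.0000 43.2500] = [58.8125 -48.0000; -48.0000 43.7500]
BᵀPA = [-90.0000 -71.0625; 78.0000 62.0000]
K = S⁻¹·BᵀPA = [-0.7192 -0.4943; 0.9938 0.8748]
A−BK = [-0.9088 -0.5083; 0.3517 0.2049]
AᵀP(A−BK) = [1.7562 1.2767; 1.2767 0.9472]
P' = Q + AᵀP(A−BK) = [8.0062 -1.7233; -1.7233 3.1972]
tr(P') = 11.2034


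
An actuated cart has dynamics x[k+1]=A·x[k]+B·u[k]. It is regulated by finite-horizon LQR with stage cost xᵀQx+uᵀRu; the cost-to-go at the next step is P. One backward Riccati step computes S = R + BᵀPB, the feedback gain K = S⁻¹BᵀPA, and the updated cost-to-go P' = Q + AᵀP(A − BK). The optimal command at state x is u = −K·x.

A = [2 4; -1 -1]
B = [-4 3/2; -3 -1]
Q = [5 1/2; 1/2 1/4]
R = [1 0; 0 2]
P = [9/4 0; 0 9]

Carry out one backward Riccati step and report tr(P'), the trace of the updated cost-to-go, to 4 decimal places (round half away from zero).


13.8166

BᵀP = [-9.0000 -27.0000; 3.3750 -9.0000]
S = R + BᵀPB = [1 0; 0 2] + [117.0000 13.5000; 13.5000 14.0625] = [118.0000 13.5000; 13.5000 16.0625]
BᵀPA = [9.0000 -9.0000; 15.7500 22.5000]
K = S⁻¹·BᵀPA = [-0.0397 -0.2617; 1.0139 1.6207]
A−BK = [0.3202 0.5221; -0.1053 -0.1644]
AᵀP(A−BK) = [2.3881 3.8289; 3.8289 6.1785]
P' = Q + AᵀP(A−BK) = [7.3881 4.3289; 4.3289 6.4285]
tr(P') = 13.8166
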